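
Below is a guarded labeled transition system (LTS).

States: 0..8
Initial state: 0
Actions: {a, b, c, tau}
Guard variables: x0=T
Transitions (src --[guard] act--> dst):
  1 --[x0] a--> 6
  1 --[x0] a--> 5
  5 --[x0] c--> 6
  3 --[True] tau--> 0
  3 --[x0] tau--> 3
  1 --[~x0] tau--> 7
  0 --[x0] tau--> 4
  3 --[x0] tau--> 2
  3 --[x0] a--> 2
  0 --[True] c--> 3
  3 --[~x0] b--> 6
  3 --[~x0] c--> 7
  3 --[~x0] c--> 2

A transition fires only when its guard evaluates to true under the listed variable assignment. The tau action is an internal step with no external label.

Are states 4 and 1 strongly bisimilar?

Compute ~ classes (split until stable):
  P[0] = {{0,1,2,3,4,5,6,7,8}}
  P[1] = {{0},{1},{2,4,6,7,8},{3},{5}}
stable after 2 split(s): 5 block(s)
[4]={2,4,6,7,8}  [1]={1}

Answer: NOT BISIMILAR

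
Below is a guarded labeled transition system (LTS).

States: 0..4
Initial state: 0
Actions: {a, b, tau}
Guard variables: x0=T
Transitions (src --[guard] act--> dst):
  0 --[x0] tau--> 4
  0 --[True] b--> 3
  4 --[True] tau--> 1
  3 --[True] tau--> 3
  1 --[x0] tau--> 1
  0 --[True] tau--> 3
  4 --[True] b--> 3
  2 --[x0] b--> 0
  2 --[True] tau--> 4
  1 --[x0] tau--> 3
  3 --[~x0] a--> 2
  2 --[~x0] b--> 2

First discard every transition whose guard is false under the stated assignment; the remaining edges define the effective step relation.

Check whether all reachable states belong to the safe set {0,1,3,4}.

Allowed set {0,1,3,4}
R = {0,1,3,4}
  0: ✓
  1: ✓
  3: ✓
  4: ✓

Answer: INVARIANT HOLDS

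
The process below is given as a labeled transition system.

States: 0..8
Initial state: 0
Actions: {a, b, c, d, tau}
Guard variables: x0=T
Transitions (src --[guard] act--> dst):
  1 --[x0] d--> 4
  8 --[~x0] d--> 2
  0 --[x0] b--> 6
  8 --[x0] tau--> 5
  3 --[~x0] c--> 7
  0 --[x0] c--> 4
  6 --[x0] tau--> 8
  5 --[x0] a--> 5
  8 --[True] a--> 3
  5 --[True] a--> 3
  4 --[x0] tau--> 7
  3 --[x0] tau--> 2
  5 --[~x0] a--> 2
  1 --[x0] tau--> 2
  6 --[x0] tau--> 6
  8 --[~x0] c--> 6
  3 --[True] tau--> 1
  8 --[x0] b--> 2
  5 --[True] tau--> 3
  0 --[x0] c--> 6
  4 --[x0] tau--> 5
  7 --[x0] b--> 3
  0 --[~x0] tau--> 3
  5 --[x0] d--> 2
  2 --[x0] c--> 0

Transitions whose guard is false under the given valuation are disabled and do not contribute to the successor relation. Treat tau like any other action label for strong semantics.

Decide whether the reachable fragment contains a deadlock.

Reachable = {0,1,2,3,4,5,6,7,8}
  0: b→6  c→4  c→6  [3 out]
  1: d→4  tau→2  [2 out]
  2: c→0  [1 out]
  3: tau→1  tau→2  [2 out]
  4: tau→5  tau→7  [2 out]
  5: a→3  a→5  d→2  tau→3  [4 out]
  6: tau→6  tau→8  [2 out]
  7: b→3  [1 out]
  8: a→3  b→2  tau→5  [3 out]

Answer: DEADLOCK-FREE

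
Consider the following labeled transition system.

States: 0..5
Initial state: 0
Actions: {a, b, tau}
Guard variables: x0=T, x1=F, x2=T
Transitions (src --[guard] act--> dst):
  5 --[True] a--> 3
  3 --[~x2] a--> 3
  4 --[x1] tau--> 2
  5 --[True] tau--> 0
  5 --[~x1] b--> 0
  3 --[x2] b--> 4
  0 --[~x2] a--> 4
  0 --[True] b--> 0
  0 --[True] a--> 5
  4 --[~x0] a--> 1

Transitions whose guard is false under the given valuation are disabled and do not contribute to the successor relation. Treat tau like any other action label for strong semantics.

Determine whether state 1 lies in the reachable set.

6 transition(s) survive guard evaluation.
depth 0: {0}
depth 1: {5}  cumulative {0,5}
depth 2: {3}  cumulative {0,3,5}
depth 3: {4}  cumulative {0,3,4,5}
Reachable = {0,3,4,5}

Answer: UNREACHABLE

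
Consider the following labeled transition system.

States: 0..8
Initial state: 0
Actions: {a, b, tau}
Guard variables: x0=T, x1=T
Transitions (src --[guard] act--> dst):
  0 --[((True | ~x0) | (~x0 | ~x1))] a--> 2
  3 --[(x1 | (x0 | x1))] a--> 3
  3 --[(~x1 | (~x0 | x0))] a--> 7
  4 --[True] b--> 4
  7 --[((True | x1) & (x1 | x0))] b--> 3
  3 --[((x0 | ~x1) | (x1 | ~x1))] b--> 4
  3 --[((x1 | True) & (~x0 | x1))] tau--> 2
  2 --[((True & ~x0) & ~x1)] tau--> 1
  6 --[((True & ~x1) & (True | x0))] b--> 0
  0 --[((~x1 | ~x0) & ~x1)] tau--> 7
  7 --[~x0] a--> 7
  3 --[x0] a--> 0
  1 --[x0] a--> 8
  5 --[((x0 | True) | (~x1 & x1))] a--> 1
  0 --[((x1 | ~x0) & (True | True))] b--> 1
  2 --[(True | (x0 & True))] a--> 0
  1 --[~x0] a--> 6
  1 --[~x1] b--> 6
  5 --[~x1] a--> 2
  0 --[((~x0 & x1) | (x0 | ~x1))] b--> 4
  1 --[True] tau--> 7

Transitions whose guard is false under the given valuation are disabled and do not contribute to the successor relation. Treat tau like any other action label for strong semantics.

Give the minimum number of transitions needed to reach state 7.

Layered search for 7:
  depth 0: {0}
  depth 1: {1,2,4}
  depth 2: {7,8}
first hit 7 at d=2 via b·tau

Answer: 2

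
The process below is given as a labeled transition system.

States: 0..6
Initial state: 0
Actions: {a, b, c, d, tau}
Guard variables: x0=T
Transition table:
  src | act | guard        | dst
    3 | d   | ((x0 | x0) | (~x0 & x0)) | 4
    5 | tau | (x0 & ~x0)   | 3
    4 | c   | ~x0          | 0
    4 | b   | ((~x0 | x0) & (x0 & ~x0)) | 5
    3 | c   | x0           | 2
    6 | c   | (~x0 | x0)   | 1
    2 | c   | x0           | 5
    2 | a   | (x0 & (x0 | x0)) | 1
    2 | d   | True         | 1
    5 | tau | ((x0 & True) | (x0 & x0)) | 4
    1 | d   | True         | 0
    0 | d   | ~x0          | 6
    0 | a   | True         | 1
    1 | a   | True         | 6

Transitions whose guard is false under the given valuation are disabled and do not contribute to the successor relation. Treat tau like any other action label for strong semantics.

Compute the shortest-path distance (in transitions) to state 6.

Answer: 2

Trace:
Layered search for 6:
  L0 = {0}
  L1 = {1}
  L2 = {6}
depth(6)=2, e.g. a·a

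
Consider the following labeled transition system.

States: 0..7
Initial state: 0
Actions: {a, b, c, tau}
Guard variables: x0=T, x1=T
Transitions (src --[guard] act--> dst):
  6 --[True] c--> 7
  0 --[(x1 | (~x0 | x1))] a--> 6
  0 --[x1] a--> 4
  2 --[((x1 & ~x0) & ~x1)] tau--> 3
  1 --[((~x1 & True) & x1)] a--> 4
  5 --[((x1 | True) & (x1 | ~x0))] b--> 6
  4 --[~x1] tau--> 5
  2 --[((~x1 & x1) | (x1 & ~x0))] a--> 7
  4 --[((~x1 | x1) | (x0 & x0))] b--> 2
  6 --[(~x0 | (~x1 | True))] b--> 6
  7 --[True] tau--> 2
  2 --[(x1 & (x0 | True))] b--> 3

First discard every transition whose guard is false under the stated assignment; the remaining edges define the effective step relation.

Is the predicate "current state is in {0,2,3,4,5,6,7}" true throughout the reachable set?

Allowed set {0,2,3,4,5,6,7}
Reach set: {0,2,3,4,6,7}
  0: safe
  2: safe
  3: safe
  4: safe
  6: safe
  7: safe

Answer: INVARIANT HOLDS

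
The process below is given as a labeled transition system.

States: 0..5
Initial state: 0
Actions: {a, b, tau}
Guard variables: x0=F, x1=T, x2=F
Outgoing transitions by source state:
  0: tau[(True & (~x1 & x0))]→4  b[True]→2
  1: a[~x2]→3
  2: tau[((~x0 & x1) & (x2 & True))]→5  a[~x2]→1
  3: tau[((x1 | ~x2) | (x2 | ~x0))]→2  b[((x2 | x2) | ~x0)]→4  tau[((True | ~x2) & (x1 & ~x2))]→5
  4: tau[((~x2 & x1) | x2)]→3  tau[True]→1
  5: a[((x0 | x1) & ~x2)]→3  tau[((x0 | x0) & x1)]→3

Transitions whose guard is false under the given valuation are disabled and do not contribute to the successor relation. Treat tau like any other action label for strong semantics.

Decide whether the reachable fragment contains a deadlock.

R = {0,1,2,3,4,5}
  0: b→2  [1 out]
  1: a→3  [1 out]
  2: a→1  [1 out]
  3: b→4  tau→2  tau→5  [3 out]
  4: tau→1  tau→3  [2 out]
  5: a→3  [1 out]

Answer: DEADLOCK-FREE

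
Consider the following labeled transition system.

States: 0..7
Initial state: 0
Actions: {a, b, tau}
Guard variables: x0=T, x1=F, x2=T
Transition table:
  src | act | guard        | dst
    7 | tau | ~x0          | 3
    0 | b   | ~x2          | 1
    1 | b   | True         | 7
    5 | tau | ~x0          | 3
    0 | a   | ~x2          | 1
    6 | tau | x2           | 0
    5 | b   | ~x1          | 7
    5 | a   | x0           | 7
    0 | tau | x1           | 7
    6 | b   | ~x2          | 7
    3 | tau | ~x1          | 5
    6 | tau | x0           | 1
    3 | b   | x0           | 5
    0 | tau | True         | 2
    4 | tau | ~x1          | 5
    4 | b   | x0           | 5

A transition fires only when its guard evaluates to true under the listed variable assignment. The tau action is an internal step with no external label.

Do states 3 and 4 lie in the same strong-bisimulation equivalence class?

Answer: BISIMILAR

Trace:
Refine partition for ~:
  π0 = {{0,1,2,3,4,5,6,7}}
  π1 = {{0,6},{1},{2,7},{3,4},{5}}
  π2 = {{0},{1},{2,7},{3,4},{5},{6}}
stable after 3 split(s): 6 block(s)
3∈{3,4}, 4∈{3,4}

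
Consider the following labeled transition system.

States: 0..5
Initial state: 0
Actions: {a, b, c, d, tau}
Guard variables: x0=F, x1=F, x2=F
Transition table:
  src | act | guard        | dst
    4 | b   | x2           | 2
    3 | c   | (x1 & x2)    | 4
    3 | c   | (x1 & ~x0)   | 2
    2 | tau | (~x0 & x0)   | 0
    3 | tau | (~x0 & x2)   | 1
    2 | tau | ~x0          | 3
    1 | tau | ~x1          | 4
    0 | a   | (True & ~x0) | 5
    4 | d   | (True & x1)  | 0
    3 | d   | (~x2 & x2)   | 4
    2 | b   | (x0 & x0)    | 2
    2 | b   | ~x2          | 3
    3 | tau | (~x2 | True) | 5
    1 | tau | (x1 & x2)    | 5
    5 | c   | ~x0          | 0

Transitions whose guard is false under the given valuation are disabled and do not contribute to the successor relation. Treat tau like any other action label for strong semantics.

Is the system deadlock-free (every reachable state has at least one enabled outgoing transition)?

Reach set: {0,5}
  0: a→5  [1 out]
  5: c→0  [1 out]

Answer: DEADLOCK-FREE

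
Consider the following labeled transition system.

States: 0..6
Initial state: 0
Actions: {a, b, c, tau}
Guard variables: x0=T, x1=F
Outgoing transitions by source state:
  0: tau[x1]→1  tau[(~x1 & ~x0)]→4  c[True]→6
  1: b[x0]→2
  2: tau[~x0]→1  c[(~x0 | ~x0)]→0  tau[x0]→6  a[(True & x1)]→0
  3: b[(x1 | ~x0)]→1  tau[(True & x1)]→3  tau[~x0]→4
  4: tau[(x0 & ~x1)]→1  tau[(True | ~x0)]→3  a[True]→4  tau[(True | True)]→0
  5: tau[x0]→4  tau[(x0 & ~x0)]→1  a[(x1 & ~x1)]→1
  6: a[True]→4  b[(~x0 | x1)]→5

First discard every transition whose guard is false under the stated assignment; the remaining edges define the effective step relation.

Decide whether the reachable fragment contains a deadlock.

Answer: DEADLOCK at state 3

Trace:
Reach set: {0,1,2,3,4,6}
  0: c→6  [deg 1]
  1: b→2  [deg 1]
  2: tau→6  [deg 1]
  3: ∅  [no exit]
  4: a→4  tau→0  tau→1  tau→3  [deg 4]
  6: a→4  [deg 1]
witness 3: c·a·tau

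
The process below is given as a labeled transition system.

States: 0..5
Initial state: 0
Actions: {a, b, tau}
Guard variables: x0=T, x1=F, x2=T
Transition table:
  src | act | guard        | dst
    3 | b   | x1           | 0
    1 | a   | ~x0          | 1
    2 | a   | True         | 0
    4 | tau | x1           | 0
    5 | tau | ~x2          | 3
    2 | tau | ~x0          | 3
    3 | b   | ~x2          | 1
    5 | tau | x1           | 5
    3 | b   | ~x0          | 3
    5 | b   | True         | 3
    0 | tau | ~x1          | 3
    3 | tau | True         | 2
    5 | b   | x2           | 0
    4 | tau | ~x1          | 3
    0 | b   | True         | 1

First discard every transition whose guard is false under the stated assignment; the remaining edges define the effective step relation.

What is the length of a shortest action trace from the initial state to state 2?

Answer: 2

Analysis:
Layered search for 2:
  L0 = {0}
  L1 = {1,3}
  L2 = {2}
2 enters at depth 2; path tau·tau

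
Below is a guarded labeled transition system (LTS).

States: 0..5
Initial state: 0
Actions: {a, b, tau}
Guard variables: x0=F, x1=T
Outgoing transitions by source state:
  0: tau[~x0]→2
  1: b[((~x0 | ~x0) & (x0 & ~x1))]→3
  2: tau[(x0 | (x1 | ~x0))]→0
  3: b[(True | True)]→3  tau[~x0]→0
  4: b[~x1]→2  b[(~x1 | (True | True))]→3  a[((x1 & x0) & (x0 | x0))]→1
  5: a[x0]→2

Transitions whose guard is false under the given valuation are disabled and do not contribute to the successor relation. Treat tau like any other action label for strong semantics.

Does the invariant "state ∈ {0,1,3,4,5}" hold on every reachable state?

Safe = {0,1,3,4,5}
Reach set: {0,2}
  0: ✓
  2: outside
witness against invariant: tau → 2

Answer: INVARIANT VIOLATED at state 2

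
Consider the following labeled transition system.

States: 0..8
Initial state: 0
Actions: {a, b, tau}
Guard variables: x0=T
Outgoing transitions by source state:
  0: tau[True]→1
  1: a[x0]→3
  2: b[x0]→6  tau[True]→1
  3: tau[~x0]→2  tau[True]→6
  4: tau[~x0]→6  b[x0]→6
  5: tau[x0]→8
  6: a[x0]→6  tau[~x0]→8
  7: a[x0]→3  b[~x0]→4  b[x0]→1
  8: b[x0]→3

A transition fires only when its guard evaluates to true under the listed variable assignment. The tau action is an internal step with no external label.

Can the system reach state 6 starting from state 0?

11 transition(s) survive guard evaluation.
depth 0: {0}
depth 1: {1}  cumulative {0,1}
depth 2: {3}  cumulative {0,1,3}
depth 3: {6}  cumulative {0,1,3,6}
R = {0,1,3,6}
witness 6: tau·a·tau

Answer: REACHABLE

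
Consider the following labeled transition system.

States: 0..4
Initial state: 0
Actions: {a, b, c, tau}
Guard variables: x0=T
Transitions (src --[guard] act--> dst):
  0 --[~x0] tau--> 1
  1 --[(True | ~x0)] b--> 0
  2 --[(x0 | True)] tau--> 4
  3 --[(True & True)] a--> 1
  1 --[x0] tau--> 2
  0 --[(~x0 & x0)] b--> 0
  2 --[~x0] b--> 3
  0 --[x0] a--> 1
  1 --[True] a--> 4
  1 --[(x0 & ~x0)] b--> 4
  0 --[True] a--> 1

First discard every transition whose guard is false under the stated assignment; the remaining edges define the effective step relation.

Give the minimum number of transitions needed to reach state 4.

Answer: 2

Analysis:
Layered search for 4:
  Layer 0: {0}
  Layer 1: {1}
  Layer 2: {2,4}
depth(4)=2, e.g. a·a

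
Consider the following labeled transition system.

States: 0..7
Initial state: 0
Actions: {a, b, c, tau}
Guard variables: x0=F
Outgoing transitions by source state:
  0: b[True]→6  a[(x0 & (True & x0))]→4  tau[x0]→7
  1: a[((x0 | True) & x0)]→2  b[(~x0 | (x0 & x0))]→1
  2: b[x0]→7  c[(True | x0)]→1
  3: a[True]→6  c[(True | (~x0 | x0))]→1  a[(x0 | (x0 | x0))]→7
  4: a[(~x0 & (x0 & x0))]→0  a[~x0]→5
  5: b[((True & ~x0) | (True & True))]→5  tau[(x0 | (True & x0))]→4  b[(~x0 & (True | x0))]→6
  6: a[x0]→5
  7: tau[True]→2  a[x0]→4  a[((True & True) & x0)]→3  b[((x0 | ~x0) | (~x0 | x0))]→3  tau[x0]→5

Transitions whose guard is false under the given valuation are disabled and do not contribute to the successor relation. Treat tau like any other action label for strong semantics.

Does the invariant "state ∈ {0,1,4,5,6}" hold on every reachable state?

Safe = {0,1,4,5,6}
R = {0,6}
  0: ok
  6: ok

Answer: INVARIANT HOLDS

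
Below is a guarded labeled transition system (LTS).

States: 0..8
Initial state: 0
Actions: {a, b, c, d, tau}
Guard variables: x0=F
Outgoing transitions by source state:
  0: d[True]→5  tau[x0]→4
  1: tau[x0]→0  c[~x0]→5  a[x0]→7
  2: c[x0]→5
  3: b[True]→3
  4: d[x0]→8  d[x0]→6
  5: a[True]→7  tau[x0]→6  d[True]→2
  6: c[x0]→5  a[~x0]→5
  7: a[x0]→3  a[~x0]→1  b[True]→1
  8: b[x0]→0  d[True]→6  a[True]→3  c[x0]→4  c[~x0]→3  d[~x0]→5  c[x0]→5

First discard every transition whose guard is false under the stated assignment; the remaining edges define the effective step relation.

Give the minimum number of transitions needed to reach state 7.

Breadth-first toward 7:
  Layer 0: {0}
  Layer 1: {5}
  Layer 2: {2,7}
7 enters at depth 2; path d·a

Answer: 2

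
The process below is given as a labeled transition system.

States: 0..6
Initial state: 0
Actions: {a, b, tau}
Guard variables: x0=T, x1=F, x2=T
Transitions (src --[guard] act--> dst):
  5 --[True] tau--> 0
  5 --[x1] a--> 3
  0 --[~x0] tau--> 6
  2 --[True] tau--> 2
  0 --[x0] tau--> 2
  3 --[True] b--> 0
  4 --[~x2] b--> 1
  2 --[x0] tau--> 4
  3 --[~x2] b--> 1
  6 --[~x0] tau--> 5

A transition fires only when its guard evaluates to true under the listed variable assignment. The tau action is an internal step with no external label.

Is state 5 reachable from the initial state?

5 transition(s) survive guard evaluation.
L0 = {0}
L1 = {2}  now seen {0,2}
L2 = {4}  now seen {0,2,4}
Reachable = {0,2,4}

Answer: UNREACHABLE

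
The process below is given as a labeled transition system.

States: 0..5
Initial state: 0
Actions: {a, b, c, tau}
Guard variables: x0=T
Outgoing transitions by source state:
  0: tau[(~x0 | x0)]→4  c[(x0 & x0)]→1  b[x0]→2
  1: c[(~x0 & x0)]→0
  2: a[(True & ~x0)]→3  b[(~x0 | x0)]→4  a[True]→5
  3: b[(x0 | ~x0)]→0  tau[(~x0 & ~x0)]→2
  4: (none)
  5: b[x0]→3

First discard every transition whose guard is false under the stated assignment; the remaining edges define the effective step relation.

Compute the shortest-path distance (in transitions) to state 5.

BFS to 5:
  depth 0: {0}
  depth 1: {1,2,4}
  depth 2: {5}
5 enters at depth 2; path b·a

Answer: 2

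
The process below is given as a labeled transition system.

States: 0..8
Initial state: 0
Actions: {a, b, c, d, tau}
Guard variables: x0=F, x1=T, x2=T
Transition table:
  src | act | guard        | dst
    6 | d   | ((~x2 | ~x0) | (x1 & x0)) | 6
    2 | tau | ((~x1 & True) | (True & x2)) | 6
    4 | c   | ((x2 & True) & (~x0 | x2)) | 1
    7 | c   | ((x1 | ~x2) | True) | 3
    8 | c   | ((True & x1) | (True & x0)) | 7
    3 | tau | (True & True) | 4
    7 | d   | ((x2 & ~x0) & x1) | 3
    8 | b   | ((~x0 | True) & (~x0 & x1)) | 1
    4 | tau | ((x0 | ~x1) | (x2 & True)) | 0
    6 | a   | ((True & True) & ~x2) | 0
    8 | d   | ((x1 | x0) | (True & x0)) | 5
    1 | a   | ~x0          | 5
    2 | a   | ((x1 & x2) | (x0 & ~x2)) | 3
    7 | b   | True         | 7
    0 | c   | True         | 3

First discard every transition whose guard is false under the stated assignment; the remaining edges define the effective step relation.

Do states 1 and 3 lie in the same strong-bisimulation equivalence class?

Compute ~ classes (split until stable):
  π0 = {{0,1,2,3,4,5,6,7,8}}
  π1 = {{0},{1},{2},{3},{4},{5},{6},{7,8}}
  π2 = {{0},{1},{2},{3},{4},{5},{6},{7},{8}}
stable after 3 split(s): 9 block(s)
[1]={1}  [3]={3}

Answer: NOT BISIMILAR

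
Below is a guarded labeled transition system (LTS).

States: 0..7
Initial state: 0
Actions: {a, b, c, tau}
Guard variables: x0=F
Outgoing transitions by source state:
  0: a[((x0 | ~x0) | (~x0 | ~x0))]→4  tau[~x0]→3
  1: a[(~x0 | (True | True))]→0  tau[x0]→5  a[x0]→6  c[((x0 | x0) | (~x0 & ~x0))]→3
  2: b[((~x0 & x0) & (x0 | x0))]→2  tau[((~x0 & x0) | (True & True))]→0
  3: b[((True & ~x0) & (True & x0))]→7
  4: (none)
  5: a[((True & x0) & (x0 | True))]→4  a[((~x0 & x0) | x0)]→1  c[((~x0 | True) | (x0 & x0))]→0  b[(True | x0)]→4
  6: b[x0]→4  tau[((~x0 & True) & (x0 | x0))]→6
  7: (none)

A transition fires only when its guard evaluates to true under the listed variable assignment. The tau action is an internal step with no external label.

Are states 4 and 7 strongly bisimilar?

Bisimulation quotient by refinement:
  π0 = {{0,1,2,3,4,5,6,7}}
  π1 = {{0},{1},{2},{3,4,6,7},{5}}
Fixed point at round 2; 5 class(es).
4∈{3,4,6,7}, 7∈{3,4,6,7}

Answer: BISIMILAR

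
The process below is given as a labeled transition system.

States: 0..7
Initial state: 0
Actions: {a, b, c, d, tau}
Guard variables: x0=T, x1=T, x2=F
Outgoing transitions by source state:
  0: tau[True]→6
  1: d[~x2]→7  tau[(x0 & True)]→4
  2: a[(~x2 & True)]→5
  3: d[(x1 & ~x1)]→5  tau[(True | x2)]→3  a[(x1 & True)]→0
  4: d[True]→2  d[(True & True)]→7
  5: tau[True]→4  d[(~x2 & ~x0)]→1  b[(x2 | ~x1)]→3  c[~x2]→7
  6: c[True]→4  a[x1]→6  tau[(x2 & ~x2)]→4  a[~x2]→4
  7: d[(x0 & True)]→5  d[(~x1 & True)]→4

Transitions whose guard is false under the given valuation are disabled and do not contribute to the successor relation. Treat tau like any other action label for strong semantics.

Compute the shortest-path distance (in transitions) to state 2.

BFS to 2:
  Layer 0: {0}
  Layer 1: {6}
  Layer 2: {4}
  Layer 3: {2,7}
depth(2)=3, e.g. tau·a·d

Answer: 3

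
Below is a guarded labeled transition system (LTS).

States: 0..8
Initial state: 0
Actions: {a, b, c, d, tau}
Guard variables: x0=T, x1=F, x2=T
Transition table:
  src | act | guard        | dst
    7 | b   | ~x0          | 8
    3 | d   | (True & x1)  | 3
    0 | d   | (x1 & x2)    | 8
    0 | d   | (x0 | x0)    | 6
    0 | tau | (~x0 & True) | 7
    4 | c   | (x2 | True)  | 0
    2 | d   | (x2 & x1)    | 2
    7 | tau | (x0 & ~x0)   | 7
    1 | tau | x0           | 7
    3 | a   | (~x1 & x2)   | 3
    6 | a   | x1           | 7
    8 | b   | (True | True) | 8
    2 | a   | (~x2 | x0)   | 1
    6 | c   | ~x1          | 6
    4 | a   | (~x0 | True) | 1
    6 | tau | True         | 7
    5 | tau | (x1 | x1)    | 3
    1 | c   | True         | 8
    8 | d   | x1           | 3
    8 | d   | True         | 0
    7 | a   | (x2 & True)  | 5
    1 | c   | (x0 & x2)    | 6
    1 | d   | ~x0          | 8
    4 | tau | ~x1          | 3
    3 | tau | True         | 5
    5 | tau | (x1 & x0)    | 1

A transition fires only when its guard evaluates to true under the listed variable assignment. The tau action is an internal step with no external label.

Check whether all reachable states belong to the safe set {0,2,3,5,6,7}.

Safe = {0,2,3,5,6,7}
Reach set: {0,5,6,7}
  0: ✓
  5: ✓
  6: ✓
  7: ✓

Answer: INVARIANT HOLDS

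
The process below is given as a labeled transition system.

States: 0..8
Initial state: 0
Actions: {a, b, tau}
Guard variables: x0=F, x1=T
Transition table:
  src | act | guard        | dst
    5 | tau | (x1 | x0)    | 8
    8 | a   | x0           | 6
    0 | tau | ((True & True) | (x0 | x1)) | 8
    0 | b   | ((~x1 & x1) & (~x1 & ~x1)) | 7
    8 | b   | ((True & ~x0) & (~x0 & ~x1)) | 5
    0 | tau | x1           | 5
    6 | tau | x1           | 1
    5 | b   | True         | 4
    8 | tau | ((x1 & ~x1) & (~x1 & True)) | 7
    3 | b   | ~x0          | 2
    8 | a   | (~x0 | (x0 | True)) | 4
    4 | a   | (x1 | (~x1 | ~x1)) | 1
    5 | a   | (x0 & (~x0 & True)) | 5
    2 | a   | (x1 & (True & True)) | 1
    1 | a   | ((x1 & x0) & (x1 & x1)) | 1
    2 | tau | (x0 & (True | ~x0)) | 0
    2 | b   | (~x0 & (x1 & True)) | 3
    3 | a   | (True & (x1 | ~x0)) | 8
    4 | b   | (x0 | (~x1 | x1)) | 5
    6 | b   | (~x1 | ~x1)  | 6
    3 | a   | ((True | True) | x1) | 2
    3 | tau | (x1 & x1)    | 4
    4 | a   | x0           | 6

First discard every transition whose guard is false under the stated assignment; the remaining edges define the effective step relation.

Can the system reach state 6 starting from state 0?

Answer: UNREACHABLE

Trace:
Guard filter leaves 14 enabled edge(s).
depth 0: {0}
depth 1: {5,8}  now seen {0,5,8}
depth 2: {4}  now seen {0,4,5,8}
depth 3: {1}  now seen {0,1,4,5,8}
Reachable = {0,1,4,5,8}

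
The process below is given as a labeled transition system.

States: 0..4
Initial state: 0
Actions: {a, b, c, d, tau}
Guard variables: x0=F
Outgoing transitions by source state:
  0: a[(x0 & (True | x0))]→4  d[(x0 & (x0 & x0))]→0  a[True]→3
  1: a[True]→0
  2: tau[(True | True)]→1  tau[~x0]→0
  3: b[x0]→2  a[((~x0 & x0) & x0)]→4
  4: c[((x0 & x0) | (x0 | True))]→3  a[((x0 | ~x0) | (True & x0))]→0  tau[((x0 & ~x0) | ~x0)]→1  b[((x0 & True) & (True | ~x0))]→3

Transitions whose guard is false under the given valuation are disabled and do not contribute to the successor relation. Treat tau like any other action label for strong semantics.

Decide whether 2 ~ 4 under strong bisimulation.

Bisimulation quotient by refinement:
  π0 = {{0,1,2,3,4}}
  π1 = {{0,1},{2},{3},{4}}
  π2 = {{0},{1},{2},{3},{4}}
stable after 3 split(s): 5 block(s)
class of 2: {2}; class of 4: {4}

Answer: NOT BISIMILAR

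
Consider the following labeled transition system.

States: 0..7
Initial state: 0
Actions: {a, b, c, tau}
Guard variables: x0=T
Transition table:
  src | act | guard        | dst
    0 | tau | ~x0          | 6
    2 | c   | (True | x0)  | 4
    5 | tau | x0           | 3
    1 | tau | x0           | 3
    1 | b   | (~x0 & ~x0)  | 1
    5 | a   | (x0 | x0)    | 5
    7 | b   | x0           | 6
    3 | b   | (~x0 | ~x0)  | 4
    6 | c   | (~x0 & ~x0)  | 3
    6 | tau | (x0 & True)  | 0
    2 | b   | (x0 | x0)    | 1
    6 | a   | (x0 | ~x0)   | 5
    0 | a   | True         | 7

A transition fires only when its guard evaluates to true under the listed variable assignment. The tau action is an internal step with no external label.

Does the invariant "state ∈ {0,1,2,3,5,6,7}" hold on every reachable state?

Inv-set: {0,1,2,3,5,6,7}
Reach set: {0,3,5,6,7}
  0: safe
  3: safe
  5: safe
  6: safe
  7: safe

Answer: INVARIANT HOLDS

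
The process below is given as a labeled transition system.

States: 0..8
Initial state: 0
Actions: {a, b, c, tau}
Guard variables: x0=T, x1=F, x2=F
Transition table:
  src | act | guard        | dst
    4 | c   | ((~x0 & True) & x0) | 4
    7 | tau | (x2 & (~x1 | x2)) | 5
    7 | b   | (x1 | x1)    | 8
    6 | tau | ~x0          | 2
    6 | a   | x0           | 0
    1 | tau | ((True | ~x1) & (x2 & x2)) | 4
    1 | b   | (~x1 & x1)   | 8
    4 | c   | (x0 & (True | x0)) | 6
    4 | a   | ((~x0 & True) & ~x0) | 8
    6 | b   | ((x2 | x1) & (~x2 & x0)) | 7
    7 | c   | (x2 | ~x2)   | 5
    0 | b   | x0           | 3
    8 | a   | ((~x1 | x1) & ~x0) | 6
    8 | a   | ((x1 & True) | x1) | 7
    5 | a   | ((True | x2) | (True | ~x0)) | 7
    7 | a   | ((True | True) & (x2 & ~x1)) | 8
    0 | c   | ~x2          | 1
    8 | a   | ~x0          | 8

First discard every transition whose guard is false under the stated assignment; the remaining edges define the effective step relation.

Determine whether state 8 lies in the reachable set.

Answer: UNREACHABLE

Working:
Guard filter leaves 6 enabled edge(s).
L0 = {0}
L1 = {1,3}  now seen {0,1,3}
Reachable = {0,1,3}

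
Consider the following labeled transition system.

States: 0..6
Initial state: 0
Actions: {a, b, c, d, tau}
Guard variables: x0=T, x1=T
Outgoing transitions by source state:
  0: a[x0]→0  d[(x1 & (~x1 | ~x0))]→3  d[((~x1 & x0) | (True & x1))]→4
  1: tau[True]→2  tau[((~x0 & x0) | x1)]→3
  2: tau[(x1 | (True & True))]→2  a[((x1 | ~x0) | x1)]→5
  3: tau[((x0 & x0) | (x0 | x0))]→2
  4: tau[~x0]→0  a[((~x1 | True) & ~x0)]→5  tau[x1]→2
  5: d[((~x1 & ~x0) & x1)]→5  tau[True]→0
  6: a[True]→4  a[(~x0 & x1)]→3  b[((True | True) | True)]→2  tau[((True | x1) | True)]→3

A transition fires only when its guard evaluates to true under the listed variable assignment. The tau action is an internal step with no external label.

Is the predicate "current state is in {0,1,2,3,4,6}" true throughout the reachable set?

Safe = {0,1,2,3,4,6}
Reachable = {0,2,4,5}
  0: safe
  2: safe
  4: safe
  5: VIOLATES
counterexample path to 5: d·tau·a

Answer: INVARIANT VIOLATED at state 5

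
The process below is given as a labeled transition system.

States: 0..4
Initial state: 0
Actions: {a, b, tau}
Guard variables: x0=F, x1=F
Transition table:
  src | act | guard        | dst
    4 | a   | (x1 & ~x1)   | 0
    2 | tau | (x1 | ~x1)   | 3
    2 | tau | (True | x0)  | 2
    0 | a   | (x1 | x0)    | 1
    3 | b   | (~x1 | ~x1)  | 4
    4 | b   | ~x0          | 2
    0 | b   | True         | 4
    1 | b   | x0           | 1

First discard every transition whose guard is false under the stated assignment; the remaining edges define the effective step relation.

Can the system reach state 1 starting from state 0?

5 transition(s) survive guard evaluation.
Layer 0: {0}
Layer 1: {4}  cumulative {0,4}
Layer 2: {2}  cumulative {0,2,4}
Layer 3: {3}  cumulative {0,2,3,4}
Reach set: {0,2,3,4}

Answer: UNREACHABLE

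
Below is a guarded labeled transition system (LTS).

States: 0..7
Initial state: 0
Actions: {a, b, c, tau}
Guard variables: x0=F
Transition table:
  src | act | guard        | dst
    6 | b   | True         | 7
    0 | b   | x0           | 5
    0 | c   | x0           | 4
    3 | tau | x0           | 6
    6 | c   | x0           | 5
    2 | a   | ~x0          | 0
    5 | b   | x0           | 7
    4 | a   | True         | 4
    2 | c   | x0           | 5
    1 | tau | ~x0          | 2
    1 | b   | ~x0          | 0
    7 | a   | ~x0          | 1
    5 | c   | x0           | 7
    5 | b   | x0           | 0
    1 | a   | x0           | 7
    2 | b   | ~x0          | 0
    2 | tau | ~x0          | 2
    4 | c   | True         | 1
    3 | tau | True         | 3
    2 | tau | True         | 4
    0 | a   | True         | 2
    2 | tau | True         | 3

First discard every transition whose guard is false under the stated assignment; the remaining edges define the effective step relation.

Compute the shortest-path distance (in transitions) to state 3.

Answer: 2

Trace:
Breadth-first toward 3:
  Layer 0: {0}
  Layer 1: {2}
  Layer 2: {3,4}
depth(3)=2, e.g. a·tau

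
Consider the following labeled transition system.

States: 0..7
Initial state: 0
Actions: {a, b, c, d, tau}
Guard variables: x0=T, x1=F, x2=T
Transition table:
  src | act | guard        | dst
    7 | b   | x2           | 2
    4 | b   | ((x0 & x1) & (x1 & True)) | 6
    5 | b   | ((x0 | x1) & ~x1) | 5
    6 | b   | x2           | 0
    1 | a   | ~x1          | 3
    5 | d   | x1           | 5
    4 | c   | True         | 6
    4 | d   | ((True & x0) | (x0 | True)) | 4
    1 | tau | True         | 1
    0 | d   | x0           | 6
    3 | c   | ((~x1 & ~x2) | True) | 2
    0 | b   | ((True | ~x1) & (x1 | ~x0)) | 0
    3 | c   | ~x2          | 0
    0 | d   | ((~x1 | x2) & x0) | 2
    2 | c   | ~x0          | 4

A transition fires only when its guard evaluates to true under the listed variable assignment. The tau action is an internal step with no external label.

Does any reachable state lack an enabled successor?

Answer: DEADLOCK at state 2

Working:
Reach set: {0,2,6}
  0: d→2  d→6  [2 exit(s)]
  2: ∅  [STUCK]
  6: b→0  [1 exit(s)]
Path to 2: d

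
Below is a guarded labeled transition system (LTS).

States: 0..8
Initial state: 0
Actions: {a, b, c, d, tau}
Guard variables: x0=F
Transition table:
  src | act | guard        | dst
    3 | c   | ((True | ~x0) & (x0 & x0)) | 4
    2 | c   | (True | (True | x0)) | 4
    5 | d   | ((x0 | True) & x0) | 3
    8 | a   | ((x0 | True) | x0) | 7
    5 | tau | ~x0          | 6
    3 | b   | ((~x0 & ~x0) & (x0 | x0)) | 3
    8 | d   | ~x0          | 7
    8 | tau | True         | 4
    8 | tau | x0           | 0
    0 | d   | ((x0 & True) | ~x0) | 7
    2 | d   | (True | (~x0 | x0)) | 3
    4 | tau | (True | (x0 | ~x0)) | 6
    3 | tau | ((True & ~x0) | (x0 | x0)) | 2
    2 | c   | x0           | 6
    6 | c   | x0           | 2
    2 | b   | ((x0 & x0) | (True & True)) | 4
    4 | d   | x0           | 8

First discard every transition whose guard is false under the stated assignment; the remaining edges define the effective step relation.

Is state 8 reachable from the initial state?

After dropping false guards: 10 live edges.
L0 = {0}
L1 = {7}  cumulative {0,7}
Reach set: {0,7}

Answer: UNREACHABLE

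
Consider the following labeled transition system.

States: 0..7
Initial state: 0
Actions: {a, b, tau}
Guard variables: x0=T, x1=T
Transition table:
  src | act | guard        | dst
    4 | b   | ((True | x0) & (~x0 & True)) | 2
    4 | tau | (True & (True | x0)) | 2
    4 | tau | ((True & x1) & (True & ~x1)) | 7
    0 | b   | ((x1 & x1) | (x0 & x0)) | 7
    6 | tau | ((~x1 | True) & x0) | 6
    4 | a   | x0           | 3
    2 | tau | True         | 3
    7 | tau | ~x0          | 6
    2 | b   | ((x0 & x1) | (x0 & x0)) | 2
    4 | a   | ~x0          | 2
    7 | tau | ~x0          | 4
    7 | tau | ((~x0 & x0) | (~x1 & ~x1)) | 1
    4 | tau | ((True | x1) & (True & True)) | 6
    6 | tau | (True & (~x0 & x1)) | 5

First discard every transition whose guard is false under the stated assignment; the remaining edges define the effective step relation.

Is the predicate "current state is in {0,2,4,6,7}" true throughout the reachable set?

Safe = {0,2,4,6,7}
Reachable = {0,7}
  0: ok
  7: ok

Answer: INVARIANT HOLDS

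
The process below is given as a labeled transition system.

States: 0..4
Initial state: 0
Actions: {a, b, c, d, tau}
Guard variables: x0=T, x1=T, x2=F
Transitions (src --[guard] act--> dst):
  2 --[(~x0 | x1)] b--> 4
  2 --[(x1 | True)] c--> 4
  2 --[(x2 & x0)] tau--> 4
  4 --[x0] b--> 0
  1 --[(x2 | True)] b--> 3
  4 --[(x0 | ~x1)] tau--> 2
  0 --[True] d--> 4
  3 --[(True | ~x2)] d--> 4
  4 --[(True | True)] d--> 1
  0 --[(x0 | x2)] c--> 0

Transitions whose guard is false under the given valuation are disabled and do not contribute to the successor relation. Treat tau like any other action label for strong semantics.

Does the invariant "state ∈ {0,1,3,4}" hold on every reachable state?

Answer: INVARIANT VIOLATED at state 2

Working:
Safe = {0,1,3,4}
Reach set: {0,1,2,3,4}
  0: ok
  1: ok
  2: VIOLATES
  3: ok
  4: ok
witness against invariant: d·tau → 2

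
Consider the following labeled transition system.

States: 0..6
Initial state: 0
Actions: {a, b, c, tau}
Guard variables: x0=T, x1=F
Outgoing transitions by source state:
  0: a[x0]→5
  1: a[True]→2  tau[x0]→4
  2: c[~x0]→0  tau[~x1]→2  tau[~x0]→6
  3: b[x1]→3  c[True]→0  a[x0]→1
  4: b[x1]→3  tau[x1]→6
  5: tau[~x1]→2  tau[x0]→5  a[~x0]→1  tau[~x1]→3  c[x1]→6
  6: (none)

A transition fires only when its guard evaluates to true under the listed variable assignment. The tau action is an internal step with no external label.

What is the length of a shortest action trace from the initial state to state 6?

BFS to 6:
  depth 0: {0}
  depth 1: {5}
  depth 2: {2,3}
  depth 3: {1}
  depth 4: {4}
6 never appears.

Answer: UNREACHABLE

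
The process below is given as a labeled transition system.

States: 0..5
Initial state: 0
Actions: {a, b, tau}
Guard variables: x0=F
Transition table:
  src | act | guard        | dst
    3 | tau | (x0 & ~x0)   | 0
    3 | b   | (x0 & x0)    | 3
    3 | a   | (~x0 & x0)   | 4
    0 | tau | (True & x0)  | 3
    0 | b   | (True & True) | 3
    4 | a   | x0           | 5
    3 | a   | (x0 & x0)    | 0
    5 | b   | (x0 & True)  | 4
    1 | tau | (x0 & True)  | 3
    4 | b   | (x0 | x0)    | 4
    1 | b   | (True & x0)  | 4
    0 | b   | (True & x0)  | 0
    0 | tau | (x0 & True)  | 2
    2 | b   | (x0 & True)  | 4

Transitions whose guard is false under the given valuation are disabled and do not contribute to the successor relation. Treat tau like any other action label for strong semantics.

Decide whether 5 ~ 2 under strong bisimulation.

Answer: BISIMILAR

Trace:
Compute ~ classes (split until stable):
  π0 = {{0,1,2,3,4,5}}
  π1 = {{0},{1,2,3,4,5}}
2 equivalence class(es) (converged in 2)
5∈{1,2,3,4,5}, 2∈{1,2,3,4,5}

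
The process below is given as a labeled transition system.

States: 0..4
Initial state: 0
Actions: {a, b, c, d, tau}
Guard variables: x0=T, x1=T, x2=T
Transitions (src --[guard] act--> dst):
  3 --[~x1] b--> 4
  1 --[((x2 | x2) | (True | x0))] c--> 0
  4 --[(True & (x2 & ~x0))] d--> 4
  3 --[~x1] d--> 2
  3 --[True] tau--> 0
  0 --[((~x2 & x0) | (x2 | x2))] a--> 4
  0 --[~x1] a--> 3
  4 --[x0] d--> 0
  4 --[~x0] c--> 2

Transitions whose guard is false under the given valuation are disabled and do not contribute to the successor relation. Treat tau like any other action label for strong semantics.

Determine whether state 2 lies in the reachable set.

Answer: UNREACHABLE

Analysis:
Guard filter leaves 4 enabled edge(s).
Layer 0: {0}
Layer 1: {4}  now seen {0,4}
Reachable = {0,4}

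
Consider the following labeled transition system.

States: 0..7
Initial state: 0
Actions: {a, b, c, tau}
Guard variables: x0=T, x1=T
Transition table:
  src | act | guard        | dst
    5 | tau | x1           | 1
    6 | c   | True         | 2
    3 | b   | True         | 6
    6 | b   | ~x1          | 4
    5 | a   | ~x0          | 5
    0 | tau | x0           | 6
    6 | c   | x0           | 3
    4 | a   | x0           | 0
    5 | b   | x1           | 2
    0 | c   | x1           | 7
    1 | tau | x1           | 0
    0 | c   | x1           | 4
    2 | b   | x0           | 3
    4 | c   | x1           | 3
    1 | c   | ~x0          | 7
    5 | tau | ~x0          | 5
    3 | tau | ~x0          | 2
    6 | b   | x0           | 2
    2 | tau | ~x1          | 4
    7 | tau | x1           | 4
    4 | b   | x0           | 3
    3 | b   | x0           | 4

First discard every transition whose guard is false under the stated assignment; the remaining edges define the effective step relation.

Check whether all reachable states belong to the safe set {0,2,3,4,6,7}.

Answer: INVARIANT HOLDS

Trace:
Safe = {0,2,3,4,6,7}
Reach set: {0,2,3,4,6,7}
  0: ✓
  2: ✓
  3: ✓
  4: ✓
  6: ✓
  7: ✓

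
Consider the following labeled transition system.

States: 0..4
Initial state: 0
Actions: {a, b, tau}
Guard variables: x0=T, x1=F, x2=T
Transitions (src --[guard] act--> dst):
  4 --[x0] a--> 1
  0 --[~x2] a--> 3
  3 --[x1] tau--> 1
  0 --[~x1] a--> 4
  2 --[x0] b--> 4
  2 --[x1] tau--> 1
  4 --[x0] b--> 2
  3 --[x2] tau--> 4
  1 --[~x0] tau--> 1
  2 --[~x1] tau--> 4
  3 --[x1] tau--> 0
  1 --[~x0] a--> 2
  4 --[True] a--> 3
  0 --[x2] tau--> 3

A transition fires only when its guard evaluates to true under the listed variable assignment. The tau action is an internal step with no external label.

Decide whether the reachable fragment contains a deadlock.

R = {0,1,2,3,4}
  0: a→4  tau→3  [deg 2]
  1: ∅  [deadlock]
  2: b→4  tau→4  [deg 2]
  3: tau→4  [deg 1]
  4: a→1  a→3  b→2  [deg 3]
trace reaching 1: a·a

Answer: DEADLOCK at state 1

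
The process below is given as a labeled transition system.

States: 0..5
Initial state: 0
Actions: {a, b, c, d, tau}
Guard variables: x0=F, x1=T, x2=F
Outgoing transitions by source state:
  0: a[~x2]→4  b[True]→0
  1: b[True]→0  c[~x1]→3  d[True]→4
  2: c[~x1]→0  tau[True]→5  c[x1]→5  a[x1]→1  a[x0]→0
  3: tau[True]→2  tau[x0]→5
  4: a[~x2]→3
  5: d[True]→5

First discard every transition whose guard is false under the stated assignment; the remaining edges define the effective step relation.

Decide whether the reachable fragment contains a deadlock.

Answer: DEADLOCK-FREE

Trace:
R = {0,1,2,3,4,5}
  0: a→4  b→0  [deg 2]
  1: b→0  d→4  [deg 2]
  2: a→1  c→5  tau→5  [deg 3]
  3: tau→2  [deg 1]
  4: a→3  [deg 1]
  5: d→5  [deg 1]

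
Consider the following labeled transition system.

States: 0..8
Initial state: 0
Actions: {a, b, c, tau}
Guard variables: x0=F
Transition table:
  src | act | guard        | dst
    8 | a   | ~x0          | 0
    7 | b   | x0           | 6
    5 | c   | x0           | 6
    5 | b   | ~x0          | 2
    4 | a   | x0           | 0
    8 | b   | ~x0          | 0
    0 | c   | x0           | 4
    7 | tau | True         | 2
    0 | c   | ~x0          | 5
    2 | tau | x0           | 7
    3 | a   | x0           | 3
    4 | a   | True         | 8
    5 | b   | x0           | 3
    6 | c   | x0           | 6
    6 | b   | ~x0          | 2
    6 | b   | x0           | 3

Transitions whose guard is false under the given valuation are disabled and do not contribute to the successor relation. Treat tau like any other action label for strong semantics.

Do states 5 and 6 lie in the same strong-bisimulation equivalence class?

Refine partition for ~:
  P[0] = {{0,1,2,3,4,5,6,7,8}}
  P[1] = {{0},{1,2,3},{4},{5,6},{7},{8}}
6 equivalence class(es) (converged in 2)
[5]={5,6}  [6]={5,6}

Answer: BISIMILAR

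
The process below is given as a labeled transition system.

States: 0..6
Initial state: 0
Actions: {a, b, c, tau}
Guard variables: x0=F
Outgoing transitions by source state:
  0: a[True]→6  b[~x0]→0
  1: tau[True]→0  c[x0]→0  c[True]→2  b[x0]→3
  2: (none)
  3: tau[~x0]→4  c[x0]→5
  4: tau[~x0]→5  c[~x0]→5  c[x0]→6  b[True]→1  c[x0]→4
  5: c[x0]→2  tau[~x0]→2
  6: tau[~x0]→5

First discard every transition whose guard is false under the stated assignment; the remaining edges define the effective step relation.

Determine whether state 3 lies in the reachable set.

Answer: UNREACHABLE

Analysis:
Guard filter leaves 10 enabled edge(s).
Layer 0: {0}
Layer 1: {6}  total {0,6}
Layer 2: {5}  total {0,5,6}
Layer 3: {2}  total {0,2,5,6}
Reachable = {0,2,5,6}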